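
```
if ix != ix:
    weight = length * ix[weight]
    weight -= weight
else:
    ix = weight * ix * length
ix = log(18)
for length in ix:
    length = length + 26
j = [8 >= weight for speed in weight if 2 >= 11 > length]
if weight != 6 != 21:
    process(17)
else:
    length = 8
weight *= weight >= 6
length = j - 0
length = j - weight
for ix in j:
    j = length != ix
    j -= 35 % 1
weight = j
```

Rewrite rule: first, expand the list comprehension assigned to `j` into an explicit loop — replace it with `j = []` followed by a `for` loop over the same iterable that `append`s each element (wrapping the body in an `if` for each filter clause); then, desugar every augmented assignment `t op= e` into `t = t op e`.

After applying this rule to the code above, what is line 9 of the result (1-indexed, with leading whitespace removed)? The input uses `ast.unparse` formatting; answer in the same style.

Transformed code:
if ix != ix:
    weight = length * ix[weight]
    weight = weight - weight
else:
    ix = weight * ix * length
ix = log(18)
for length in ix:
    length = length + 26
j = []
for speed in weight:
    if 2 >= 11 > length:
        j.append(8 >= weight)
if weight != 6 != 21:
    process(17)
else:
    length = 8
weight = weight * (weight >= 6)
length = j - 0
length = j - weight
for ix in j:
    j = length != ix
    j = j - 35 % 1
weight = j

j = []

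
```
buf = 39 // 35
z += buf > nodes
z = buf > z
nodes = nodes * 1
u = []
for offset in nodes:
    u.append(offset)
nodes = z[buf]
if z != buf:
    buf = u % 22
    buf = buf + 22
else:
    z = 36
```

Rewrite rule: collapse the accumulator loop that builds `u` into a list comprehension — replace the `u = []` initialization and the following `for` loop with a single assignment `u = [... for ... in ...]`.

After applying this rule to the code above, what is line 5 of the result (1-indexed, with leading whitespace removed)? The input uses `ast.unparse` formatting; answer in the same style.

u = [offset for offset in nodes]

Transformed code:
buf = 39 // 35
z += buf > nodes
z = buf > z
nodes = nodes * 1
u = [offset for offset in nodes]
nodes = z[buf]
if z != buf:
    buf = u % 22
    buf = buf + 22
else:
    z = 36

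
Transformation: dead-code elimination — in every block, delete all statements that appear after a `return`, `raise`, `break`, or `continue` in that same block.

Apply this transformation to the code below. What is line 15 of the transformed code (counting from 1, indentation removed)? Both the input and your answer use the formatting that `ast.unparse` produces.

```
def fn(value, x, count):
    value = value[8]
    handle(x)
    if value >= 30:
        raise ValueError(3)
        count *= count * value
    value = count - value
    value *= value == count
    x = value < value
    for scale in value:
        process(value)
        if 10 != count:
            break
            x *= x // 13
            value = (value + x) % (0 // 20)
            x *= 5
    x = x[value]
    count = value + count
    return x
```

Transformed code:
def fn(value, x, count):
    value = value[8]
    handle(x)
    if value >= 30:
        raise ValueError(3)
    value = count - value
    value *= value == count
    x = value < value
    for scale in value:
        process(value)
        if 10 != count:
            break
    x = x[value]
    count = value + count
    return x

return x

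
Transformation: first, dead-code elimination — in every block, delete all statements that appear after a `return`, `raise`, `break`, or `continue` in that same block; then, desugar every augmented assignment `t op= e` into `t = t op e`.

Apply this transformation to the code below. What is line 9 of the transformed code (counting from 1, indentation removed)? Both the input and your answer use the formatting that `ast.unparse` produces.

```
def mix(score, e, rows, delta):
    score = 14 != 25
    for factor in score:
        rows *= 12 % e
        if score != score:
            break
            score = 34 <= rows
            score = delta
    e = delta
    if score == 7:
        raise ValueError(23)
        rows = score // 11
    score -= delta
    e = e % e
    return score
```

raise ValueError(23)

Transformed code:
def mix(score, e, rows, delta):
    score = 14 != 25
    for factor in score:
        rows = rows * (12 % e)
        if score != score:
            break
    e = delta
    if score == 7:
        raise ValueError(23)
    score = score - delta
    e = e % e
    return score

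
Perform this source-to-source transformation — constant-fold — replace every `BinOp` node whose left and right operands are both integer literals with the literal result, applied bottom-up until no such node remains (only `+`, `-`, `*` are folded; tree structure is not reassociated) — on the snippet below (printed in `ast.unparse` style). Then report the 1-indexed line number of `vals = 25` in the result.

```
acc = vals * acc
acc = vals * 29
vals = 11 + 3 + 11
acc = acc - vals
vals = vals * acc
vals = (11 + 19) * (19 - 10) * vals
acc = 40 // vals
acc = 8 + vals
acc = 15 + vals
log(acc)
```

3

Transformed code:
acc = vals * acc
acc = vals * 29
vals = 25
acc = acc - vals
vals = vals * acc
vals = 270 * vals
acc = 40 // vals
acc = 8 + vals
acc = 15 + vals
log(acc)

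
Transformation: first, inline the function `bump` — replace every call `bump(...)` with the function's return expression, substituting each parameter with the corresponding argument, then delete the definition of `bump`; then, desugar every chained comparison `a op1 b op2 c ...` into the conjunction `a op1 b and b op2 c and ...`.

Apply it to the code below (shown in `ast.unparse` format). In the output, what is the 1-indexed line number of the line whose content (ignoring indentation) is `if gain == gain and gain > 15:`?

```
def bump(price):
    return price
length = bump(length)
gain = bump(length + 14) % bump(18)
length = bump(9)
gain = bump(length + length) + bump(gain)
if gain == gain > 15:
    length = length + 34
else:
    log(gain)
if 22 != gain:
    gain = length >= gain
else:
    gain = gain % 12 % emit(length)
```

5

Transformed code:
length = length
gain = (length + 14) % 18
length = 9
gain = length + length + gain
if gain == gain and gain > 15:
    length = length + 34
else:
    log(gain)
if 22 != gain:
    gain = length >= gain
else:
    gain = gain % 12 % emit(length)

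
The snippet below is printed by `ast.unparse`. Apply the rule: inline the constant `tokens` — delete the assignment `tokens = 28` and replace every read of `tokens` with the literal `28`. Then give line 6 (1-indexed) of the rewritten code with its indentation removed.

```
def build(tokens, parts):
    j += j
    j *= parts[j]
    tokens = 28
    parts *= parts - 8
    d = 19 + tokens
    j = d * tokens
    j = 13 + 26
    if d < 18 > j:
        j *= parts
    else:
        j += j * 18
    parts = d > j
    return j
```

Transformed code:
def build(tokens, parts):
    j += j
    j *= parts[j]
    parts *= parts - 8
    d = 19 + 28
    j = d * 28
    j = 13 + 26
    if d < 18 > j:
        j *= parts
    else:
        j += j * 18
    parts = d > j
    return j

j = d * 28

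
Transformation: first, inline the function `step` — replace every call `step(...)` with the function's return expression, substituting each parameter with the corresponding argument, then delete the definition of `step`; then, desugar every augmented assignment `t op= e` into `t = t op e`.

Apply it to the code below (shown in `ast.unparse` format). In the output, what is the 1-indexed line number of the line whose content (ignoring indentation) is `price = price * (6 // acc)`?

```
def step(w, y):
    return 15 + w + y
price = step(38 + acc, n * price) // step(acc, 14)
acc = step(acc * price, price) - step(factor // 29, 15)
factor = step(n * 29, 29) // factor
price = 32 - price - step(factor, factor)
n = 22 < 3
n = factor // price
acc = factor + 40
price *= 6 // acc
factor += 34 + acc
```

Transformed code:
price = (15 + (38 + acc) + n * price) // (15 + acc + 14)
acc = 15 + acc * price + price - (15 + factor // 29 + 15)
factor = (15 + n * 29 + 29) // factor
price = 32 - price - (15 + factor + factor)
n = 22 < 3
n = factor // price
acc = factor + 40
price = price * (6 // acc)
factor = factor + (34 + acc)

8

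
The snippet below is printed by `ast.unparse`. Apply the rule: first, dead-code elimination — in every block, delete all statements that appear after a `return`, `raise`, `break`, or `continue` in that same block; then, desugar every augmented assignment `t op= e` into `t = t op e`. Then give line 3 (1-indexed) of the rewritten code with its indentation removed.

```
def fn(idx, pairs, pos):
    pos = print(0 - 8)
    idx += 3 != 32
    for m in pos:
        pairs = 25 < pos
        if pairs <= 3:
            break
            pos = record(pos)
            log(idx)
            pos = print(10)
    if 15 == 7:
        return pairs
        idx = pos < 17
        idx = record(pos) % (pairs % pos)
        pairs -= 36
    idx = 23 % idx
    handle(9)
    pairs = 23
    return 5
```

Transformed code:
def fn(idx, pairs, pos):
    pos = print(0 - 8)
    idx = idx + (3 != 32)
    for m in pos:
        pairs = 25 < pos
        if pairs <= 3:
            break
    if 15 == 7:
        return pairs
    idx = 23 % idx
    handle(9)
    pairs = 23
    return 5

idx = idx + (3 != 32)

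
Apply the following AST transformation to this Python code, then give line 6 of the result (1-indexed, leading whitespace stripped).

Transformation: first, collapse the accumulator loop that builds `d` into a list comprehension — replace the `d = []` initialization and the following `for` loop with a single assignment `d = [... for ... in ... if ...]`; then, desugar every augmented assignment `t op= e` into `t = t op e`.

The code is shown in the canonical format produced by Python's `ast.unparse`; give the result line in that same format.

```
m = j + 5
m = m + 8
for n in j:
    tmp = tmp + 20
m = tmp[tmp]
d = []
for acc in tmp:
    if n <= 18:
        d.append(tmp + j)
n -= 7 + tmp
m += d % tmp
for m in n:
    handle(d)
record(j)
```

Transformed code:
m = j + 5
m = m + 8
for n in j:
    tmp = tmp + 20
m = tmp[tmp]
d = [tmp + j for acc in tmp if n <= 18]
n = n - (7 + tmp)
m = m + d % tmp
for m in n:
    handle(d)
record(j)

d = [tmp + j for acc in tmp if n <= 18]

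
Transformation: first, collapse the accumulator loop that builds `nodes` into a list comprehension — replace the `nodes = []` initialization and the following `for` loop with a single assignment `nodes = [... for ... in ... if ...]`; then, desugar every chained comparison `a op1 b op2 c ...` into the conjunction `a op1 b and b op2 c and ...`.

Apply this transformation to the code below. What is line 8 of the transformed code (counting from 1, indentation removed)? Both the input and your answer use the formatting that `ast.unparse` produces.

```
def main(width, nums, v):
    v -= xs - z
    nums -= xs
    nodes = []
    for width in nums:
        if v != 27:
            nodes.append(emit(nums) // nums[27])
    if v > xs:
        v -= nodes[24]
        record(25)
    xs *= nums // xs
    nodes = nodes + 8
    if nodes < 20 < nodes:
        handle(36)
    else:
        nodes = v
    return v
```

Transformed code:
def main(width, nums, v):
    v -= xs - z
    nums -= xs
    nodes = [emit(nums) // nums[27] for width in nums if v != 27]
    if v > xs:
        v -= nodes[24]
        record(25)
    xs *= nums // xs
    nodes = nodes + 8
    if nodes < 20 and 20 < nodes:
        handle(36)
    else:
        nodes = v
    return v

xs *= nums // xs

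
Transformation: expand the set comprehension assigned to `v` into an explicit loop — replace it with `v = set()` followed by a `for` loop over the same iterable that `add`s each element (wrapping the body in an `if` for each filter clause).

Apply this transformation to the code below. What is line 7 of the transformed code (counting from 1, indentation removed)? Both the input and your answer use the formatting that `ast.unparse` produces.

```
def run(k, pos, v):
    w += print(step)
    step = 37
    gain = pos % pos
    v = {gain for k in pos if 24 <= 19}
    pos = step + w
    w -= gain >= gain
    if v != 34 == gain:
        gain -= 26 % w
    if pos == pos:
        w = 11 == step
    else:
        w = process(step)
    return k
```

if 24 <= 19:

Transformed code:
def run(k, pos, v):
    w += print(step)
    step = 37
    gain = pos % pos
    v = set()
    for k in pos:
        if 24 <= 19:
            v.add(gain)
    pos = step + w
    w -= gain >= gain
    if v != 34 == gain:
        gain -= 26 % w
    if pos == pos:
        w = 11 == step
    else:
        w = process(step)
    return k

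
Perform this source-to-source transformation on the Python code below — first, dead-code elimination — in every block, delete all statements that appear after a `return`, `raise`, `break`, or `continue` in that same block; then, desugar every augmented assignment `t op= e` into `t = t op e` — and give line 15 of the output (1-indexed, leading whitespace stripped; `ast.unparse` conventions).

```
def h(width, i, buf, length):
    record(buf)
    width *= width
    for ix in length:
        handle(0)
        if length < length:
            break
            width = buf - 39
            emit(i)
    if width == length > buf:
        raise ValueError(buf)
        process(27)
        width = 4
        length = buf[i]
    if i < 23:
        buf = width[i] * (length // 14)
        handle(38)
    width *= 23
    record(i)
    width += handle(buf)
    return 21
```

width = width + handle(buf)

Transformed code:
def h(width, i, buf, length):
    record(buf)
    width = width * width
    for ix in length:
        handle(0)
        if length < length:
            break
    if width == length > buf:
        raise ValueError(buf)
    if i < 23:
        buf = width[i] * (length // 14)
        handle(38)
    width = width * 23
    record(i)
    width = width + handle(buf)
    return 21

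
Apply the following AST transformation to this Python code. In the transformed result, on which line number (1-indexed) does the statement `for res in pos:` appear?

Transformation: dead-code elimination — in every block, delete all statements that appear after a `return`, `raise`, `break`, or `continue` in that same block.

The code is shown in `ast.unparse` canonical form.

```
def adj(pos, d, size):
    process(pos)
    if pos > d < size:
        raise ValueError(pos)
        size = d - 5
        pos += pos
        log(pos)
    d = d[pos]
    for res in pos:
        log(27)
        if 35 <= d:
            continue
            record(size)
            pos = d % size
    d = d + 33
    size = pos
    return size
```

6

Transformed code:
def adj(pos, d, size):
    process(pos)
    if pos > d < size:
        raise ValueError(pos)
    d = d[pos]
    for res in pos:
        log(27)
        if 35 <= d:
            continue
    d = d + 33
    size = pos
    return size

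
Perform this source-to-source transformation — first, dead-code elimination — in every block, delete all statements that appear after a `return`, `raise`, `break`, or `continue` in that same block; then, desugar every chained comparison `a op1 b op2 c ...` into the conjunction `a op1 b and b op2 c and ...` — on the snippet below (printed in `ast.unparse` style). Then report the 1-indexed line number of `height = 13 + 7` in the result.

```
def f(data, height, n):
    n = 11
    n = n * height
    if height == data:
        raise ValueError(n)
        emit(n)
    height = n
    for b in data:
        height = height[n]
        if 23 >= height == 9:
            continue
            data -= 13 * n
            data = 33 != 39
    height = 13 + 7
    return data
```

Transformed code:
def f(data, height, n):
    n = 11
    n = n * height
    if height == data:
        raise ValueError(n)
    height = n
    for b in data:
        height = height[n]
        if 23 >= height and height == 9:
            continue
    height = 13 + 7
    return data

11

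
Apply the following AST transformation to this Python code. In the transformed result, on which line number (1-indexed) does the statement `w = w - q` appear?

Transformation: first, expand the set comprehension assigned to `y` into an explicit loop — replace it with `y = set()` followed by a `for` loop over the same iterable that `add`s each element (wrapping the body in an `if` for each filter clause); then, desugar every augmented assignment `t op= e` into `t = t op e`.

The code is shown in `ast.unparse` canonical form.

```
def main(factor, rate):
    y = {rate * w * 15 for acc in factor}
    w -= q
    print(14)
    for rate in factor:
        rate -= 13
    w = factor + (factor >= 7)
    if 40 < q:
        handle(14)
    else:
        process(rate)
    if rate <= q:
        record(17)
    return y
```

5

Transformed code:
def main(factor, rate):
    y = set()
    for acc in factor:
        y.add(rate * w * 15)
    w = w - q
    print(14)
    for rate in factor:
        rate = rate - 13
    w = factor + (factor >= 7)
    if 40 < q:
        handle(14)
    else:
        process(rate)
    if rate <= q:
        record(17)
    return y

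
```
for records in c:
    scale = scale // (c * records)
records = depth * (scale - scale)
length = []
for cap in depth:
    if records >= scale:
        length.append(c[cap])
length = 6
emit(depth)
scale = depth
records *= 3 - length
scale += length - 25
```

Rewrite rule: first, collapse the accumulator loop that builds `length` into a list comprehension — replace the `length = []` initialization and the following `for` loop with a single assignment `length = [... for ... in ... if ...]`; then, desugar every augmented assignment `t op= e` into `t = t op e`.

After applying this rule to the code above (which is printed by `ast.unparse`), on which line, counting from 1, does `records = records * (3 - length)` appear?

8

Transformed code:
for records in c:
    scale = scale // (c * records)
records = depth * (scale - scale)
length = [c[cap] for cap in depth if records >= scale]
length = 6
emit(depth)
scale = depth
records = records * (3 - length)
scale = scale + (length - 25)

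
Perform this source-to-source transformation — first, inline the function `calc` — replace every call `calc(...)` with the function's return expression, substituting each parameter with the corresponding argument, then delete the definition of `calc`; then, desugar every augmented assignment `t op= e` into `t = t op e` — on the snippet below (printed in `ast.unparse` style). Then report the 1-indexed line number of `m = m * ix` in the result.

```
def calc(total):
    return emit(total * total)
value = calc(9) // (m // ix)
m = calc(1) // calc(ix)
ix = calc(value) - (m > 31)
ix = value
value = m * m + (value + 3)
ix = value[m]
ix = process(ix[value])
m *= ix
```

8

Transformed code:
value = emit(9 * 9) // (m // ix)
m = emit(1 * 1) // emit(ix * ix)
ix = emit(value * value) - (m > 31)
ix = value
value = m * m + (value + 3)
ix = value[m]
ix = process(ix[value])
m = m * ix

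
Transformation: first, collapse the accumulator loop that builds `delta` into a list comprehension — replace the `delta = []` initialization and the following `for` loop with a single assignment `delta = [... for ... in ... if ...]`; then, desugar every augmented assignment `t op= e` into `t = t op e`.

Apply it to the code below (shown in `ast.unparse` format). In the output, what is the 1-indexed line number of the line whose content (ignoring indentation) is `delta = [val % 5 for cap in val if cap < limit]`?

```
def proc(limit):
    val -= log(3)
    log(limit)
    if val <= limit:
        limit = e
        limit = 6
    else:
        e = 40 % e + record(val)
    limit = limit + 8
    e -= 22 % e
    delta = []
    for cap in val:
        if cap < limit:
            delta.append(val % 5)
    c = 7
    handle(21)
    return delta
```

Transformed code:
def proc(limit):
    val = val - log(3)
    log(limit)
    if val <= limit:
        limit = e
        limit = 6
    else:
        e = 40 % e + record(val)
    limit = limit + 8
    e = e - 22 % e
    delta = [val % 5 for cap in val if cap < limit]
    c = 7
    handle(21)
    return delta

11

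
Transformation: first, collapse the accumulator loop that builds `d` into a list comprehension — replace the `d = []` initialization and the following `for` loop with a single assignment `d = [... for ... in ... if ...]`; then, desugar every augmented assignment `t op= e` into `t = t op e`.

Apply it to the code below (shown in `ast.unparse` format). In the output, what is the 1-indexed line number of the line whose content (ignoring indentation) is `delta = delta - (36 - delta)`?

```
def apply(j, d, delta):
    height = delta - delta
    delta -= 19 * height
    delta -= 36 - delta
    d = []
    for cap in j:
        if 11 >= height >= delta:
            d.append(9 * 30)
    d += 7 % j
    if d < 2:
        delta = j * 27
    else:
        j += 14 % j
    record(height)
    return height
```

Transformed code:
def apply(j, d, delta):
    height = delta - delta
    delta = delta - 19 * height
    delta = delta - (36 - delta)
    d = [9 * 30 for cap in j if 11 >= height >= delta]
    d = d + 7 % j
    if d < 2:
        delta = j * 27
    else:
        j = j + 14 % j
    record(height)
    return height

4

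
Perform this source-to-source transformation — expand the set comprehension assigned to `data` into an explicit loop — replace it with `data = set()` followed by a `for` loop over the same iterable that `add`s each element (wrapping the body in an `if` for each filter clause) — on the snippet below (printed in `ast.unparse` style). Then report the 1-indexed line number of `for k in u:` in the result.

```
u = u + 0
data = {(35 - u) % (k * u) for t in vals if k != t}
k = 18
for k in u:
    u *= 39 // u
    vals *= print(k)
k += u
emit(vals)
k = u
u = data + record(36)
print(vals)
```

7

Transformed code:
u = u + 0
data = set()
for t in vals:
    if k != t:
        data.add((35 - u) % (k * u))
k = 18
for k in u:
    u *= 39 // u
    vals *= print(k)
k += u
emit(vals)
k = u
u = data + record(36)
print(vals)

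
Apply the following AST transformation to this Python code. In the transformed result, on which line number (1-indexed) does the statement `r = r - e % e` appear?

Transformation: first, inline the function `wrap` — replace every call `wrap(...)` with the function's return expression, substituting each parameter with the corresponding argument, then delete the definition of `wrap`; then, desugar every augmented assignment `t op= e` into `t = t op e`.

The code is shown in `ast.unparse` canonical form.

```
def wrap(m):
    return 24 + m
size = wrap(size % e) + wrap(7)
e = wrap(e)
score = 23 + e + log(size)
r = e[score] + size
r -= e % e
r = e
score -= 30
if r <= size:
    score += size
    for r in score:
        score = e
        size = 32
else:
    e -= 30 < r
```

Transformed code:
size = 24 + size % e + (24 + 7)
e = 24 + e
score = 23 + e + log(size)
r = e[score] + size
r = r - e % e
r = e
score = score - 30
if r <= size:
    score = score + size
    for r in score:
        score = e
        size = 32
else:
    e = e - (30 < r)

5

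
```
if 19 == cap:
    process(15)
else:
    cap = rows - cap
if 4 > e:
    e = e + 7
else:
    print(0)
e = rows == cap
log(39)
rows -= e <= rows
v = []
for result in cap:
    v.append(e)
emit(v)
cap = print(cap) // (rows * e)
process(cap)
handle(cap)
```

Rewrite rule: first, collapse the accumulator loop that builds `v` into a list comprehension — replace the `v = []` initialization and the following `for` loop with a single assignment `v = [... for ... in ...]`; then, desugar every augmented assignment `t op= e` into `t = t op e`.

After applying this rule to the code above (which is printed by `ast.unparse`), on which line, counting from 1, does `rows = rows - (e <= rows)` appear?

11

Transformed code:
if 19 == cap:
    process(15)
else:
    cap = rows - cap
if 4 > e:
    e = e + 7
else:
    print(0)
e = rows == cap
log(39)
rows = rows - (e <= rows)
v = [e for result in cap]
emit(v)
cap = print(cap) // (rows * e)
process(cap)
handle(cap)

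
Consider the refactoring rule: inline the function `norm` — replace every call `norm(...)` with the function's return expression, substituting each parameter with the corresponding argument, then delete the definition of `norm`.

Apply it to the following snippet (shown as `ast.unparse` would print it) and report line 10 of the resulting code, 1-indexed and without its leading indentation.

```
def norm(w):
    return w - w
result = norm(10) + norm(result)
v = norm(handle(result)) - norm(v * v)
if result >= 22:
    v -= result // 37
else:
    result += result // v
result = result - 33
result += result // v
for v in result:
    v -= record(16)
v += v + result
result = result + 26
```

Transformed code:
result = 10 - 10 + (result - result)
v = handle(result) - handle(result) - (v * v - v * v)
if result >= 22:
    v -= result // 37
else:
    result += result // v
result = result - 33
result += result // v
for v in result:
    v -= record(16)
v += v + result
result = result + 26

v -= record(16)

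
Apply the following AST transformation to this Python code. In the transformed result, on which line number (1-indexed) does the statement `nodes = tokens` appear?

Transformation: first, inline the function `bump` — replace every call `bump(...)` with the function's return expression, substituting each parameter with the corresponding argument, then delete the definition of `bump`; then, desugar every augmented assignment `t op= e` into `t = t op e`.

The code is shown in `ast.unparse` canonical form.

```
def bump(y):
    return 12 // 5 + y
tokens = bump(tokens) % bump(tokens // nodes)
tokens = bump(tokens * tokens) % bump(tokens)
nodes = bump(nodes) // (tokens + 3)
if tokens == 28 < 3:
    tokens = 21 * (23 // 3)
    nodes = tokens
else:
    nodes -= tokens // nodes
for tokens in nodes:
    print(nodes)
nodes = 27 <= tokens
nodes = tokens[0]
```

6

Transformed code:
tokens = (12 // 5 + tokens) % (12 // 5 + tokens // nodes)
tokens = (12 // 5 + tokens * tokens) % (12 // 5 + tokens)
nodes = (12 // 5 + nodes) // (tokens + 3)
if tokens == 28 < 3:
    tokens = 21 * (23 // 3)
    nodes = tokens
else:
    nodes = nodes - tokens // nodes
for tokens in nodes:
    print(nodes)
nodes = 27 <= tokens
nodes = tokens[0]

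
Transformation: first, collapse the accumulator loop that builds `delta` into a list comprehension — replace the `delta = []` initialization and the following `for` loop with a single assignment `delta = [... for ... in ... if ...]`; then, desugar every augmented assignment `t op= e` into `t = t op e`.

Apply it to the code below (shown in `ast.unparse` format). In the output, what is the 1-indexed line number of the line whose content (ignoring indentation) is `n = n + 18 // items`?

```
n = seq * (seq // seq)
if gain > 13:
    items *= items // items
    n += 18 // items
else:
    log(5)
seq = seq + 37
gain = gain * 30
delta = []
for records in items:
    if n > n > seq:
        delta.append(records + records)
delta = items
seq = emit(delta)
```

4

Transformed code:
n = seq * (seq // seq)
if gain > 13:
    items = items * (items // items)
    n = n + 18 // items
else:
    log(5)
seq = seq + 37
gain = gain * 30
delta = [records + records for records in items if n > n > seq]
delta = items
seq = emit(delta)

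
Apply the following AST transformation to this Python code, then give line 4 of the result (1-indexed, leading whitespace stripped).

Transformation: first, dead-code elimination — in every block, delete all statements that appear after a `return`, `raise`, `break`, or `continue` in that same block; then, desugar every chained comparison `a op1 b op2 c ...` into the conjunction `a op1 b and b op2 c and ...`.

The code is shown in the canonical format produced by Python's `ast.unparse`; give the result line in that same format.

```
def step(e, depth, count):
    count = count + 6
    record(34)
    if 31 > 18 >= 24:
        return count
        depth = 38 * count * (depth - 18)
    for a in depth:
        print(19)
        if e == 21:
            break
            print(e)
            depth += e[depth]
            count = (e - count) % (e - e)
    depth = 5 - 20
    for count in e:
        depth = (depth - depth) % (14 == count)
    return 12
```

if 31 > 18 and 18 >= 24:

Transformed code:
def step(e, depth, count):
    count = count + 6
    record(34)
    if 31 > 18 and 18 >= 24:
        return count
    for a in depth:
        print(19)
        if e == 21:
            break
    depth = 5 - 20
    for count in e:
        depth = (depth - depth) % (14 == count)
    return 12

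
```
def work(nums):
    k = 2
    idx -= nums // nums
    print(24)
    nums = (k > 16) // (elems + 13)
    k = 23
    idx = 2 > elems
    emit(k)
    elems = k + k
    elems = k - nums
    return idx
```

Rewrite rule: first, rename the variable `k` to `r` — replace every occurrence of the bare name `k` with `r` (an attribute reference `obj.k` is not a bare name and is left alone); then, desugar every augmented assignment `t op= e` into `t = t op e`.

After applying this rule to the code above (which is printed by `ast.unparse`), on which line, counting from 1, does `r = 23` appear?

6

Transformed code:
def work(nums):
    r = 2
    idx = idx - nums // nums
    print(24)
    nums = (r > 16) // (elems + 13)
    r = 23
    idx = 2 > elems
    emit(r)
    elems = r + r
    elems = r - nums
    return idx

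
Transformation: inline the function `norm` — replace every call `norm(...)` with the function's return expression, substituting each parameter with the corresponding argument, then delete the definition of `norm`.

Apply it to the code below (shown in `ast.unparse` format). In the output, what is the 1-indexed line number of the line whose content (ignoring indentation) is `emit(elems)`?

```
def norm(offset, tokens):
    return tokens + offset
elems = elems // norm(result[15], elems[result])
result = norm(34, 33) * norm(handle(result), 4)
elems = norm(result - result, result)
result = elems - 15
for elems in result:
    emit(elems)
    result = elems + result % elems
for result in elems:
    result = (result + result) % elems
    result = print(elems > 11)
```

6

Transformed code:
elems = elems // (elems[result] + result[15])
result = (33 + 34) * (4 + handle(result))
elems = result + (result - result)
result = elems - 15
for elems in result:
    emit(elems)
    result = elems + result % elems
for result in elems:
    result = (result + result) % elems
    result = print(elems > 11)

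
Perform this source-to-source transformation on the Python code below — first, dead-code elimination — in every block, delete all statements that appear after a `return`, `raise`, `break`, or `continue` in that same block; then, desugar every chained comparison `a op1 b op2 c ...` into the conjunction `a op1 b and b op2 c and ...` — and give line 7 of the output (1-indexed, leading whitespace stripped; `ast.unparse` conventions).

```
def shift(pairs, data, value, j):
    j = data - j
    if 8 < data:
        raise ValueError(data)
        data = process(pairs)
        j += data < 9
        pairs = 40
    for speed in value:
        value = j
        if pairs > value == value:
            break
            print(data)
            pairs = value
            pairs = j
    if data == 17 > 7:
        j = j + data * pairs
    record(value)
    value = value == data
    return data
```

Transformed code:
def shift(pairs, data, value, j):
    j = data - j
    if 8 < data:
        raise ValueError(data)
    for speed in value:
        value = j
        if pairs > value and value == value:
            break
    if data == 17 and 17 > 7:
        j = j + data * pairs
    record(value)
    value = value == data
    return data

if pairs > value and value == value:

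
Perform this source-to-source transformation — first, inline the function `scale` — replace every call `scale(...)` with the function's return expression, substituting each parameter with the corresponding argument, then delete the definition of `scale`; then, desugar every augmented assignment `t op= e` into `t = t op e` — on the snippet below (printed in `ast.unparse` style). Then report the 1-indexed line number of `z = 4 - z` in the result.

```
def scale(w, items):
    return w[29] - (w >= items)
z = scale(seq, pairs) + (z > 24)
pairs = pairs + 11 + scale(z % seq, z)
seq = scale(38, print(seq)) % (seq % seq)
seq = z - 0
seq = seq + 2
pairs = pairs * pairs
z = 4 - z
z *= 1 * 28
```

7

Transformed code:
z = seq[29] - (seq >= pairs) + (z > 24)
pairs = pairs + 11 + ((z % seq)[29] - (z % seq >= z))
seq = (38[29] - (38 >= print(seq))) % (seq % seq)
seq = z - 0
seq = seq + 2
pairs = pairs * pairs
z = 4 - z
z = z * (1 * 28)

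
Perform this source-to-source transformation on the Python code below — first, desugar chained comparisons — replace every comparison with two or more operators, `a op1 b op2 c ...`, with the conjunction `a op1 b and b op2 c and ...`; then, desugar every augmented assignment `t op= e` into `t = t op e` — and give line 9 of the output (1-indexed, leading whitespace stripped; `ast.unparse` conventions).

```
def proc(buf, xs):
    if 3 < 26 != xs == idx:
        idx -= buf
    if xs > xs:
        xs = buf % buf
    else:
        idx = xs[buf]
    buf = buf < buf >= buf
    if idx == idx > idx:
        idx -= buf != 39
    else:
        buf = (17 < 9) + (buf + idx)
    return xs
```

if idx == idx and idx > idx:

Transformed code:
def proc(buf, xs):
    if 3 < 26 and 26 != xs and (xs == idx):
        idx = idx - buf
    if xs > xs:
        xs = buf % buf
    else:
        idx = xs[buf]
    buf = buf < buf and buf >= buf
    if idx == idx and idx > idx:
        idx = idx - (buf != 39)
    else:
        buf = (17 < 9) + (buf + idx)
    return xs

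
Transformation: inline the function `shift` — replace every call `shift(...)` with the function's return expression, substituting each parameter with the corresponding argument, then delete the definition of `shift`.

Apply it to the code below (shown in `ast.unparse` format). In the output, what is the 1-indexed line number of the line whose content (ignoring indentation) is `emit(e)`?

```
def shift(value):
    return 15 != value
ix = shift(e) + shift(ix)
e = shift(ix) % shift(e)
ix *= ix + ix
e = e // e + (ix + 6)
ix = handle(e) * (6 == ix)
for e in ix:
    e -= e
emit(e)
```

Transformed code:
ix = (15 != e) + (15 != ix)
e = (15 != ix) % (15 != e)
ix *= ix + ix
e = e // e + (ix + 6)
ix = handle(e) * (6 == ix)
for e in ix:
    e -= e
emit(e)

8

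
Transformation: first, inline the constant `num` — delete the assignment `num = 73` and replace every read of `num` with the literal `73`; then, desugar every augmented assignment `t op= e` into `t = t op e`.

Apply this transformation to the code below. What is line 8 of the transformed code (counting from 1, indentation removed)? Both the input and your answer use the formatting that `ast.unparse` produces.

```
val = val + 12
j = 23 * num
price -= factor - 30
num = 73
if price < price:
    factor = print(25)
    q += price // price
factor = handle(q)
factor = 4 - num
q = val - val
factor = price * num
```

Transformed code:
val = val + 12
j = 23 * 73
price = price - (factor - 30)
if price < price:
    factor = print(25)
    q = q + price // price
factor = handle(q)
factor = 4 - 73
q = val - val
factor = price * 73

factor = 4 - 73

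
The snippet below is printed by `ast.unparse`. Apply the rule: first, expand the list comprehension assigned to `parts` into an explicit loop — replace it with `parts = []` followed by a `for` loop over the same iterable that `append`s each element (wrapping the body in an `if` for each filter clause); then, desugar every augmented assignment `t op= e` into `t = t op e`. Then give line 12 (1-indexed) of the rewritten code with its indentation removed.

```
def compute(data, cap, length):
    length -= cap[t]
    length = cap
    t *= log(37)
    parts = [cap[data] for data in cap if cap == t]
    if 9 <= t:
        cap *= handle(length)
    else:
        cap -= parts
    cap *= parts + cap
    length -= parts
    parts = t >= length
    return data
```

Transformed code:
def compute(data, cap, length):
    length = length - cap[t]
    length = cap
    t = t * log(37)
    parts = []
    for data in cap:
        if cap == t:
            parts.append(cap[data])
    if 9 <= t:
        cap = cap * handle(length)
    else:
        cap = cap - parts
    cap = cap * (parts + cap)
    length = length - parts
    parts = t >= length
    return data

cap = cap - parts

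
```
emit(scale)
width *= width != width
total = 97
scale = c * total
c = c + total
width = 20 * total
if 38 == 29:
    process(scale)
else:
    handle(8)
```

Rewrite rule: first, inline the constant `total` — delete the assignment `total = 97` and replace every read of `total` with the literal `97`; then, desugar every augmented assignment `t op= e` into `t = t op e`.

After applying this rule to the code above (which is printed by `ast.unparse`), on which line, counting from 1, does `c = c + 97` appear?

4

Transformed code:
emit(scale)
width = width * (width != width)
scale = c * 97
c = c + 97
width = 20 * 97
if 38 == 29:
    process(scale)
else:
    handle(8)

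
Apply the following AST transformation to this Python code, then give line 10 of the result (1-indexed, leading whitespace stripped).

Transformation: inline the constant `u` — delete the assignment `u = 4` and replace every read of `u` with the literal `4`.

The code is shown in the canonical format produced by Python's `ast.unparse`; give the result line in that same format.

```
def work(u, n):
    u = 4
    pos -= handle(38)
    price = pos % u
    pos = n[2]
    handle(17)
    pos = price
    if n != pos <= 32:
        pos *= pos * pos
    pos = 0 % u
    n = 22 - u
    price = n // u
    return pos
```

Transformed code:
def work(u, n):
    pos -= handle(38)
    price = pos % 4
    pos = n[2]
    handle(17)
    pos = price
    if n != pos <= 32:
        pos *= pos * pos
    pos = 0 % 4
    n = 22 - 4
    price = n // 4
    return pos

n = 22 - 4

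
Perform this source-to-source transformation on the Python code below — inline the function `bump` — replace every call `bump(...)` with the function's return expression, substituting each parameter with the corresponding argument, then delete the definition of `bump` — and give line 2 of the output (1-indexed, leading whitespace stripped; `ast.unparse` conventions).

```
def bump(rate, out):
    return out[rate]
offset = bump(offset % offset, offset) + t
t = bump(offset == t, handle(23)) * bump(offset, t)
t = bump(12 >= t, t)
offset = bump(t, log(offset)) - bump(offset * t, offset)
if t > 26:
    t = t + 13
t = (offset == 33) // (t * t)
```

Transformed code:
offset = offset[offset % offset] + t
t = handle(23)[offset == t] * t[offset]
t = t[12 >= t]
offset = log(offset)[t] - offset[offset * t]
if t > 26:
    t = t + 13
t = (offset == 33) // (t * t)

t = handle(23)[offset == t] * t[offset]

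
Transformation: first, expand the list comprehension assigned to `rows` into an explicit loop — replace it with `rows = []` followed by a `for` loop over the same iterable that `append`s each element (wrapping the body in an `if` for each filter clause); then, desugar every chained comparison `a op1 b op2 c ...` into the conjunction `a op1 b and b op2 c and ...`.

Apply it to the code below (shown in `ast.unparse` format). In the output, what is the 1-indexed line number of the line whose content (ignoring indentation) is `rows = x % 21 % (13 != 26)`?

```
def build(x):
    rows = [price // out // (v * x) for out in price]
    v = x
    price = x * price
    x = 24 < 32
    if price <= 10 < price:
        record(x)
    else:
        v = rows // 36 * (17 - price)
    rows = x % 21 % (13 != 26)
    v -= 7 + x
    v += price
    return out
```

Transformed code:
def build(x):
    rows = []
    for out in price:
        rows.append(price // out // (v * x))
    v = x
    price = x * price
    x = 24 < 32
    if price <= 10 and 10 < price:
        record(x)
    else:
        v = rows // 36 * (17 - price)
    rows = x % 21 % (13 != 26)
    v -= 7 + x
    v += price
    return out

12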